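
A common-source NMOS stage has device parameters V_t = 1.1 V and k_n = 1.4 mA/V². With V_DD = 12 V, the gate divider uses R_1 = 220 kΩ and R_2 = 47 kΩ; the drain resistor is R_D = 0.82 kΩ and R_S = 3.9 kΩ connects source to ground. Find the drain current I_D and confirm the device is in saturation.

V_G = V_DD·R_2/(R_1+R_2) = 12×47/267 = 2.11 V.
Assume saturation: I_D = (k_n/2)(V_GS − V_t)² with V_GS = V_G − I_D·R_S = 2.11 − 3.9·I_D.
Substituting gives 10.6·I_D² − 6.53·I_D + 0.717 = 0, with roots I_D = 0.143 or 0.47 mA.
The root I_D = 0.47 mA gives V_GS = 0.281 V ≤ V_t, so take I_D = 0.143 mA.
Then V_GS = 1.55 V and V_DS = V_DD − I_D(R_D+R_S) = 12 − 0.143×4.72 = 11.3 V.
Saturation requires V_DS ≥ V_GS − V_t = 0.453 V; 11.3 ≥ 0.453 ✓.

I_D ≈ 0.14 mA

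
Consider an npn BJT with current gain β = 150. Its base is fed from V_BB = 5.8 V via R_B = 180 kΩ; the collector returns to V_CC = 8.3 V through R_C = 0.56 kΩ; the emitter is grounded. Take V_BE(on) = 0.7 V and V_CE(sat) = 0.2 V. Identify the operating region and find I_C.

Assume active. Base-emitter loop: I_B = (V_BB − V_BE)/R_B = (5.8 − 0.7)/180 = 0.0283 mA.
I_C = β·I_B = 150×0.0283 = 4.25 mA.
V_CE = V_CC − I_C·R_C = 8.3 − 4.25×0.56 = 5.92 V > V_CE(sat), so the active-region assumption holds.

active; I_C ≈ 4.2 mA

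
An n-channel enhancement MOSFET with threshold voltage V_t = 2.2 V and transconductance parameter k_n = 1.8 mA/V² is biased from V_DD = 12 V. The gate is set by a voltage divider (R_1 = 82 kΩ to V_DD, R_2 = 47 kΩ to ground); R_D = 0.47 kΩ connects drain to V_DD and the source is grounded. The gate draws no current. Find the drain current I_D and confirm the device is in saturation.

I_D ≈ 4.2 mA

V_G = V_DD·R_2/(R_1+R_2) = 12×47/129 = 4.37 V. With the source grounded, V_GS = V_G = 4.37 V.
Assume saturation: I_D = (k_n/2)(V_GS − V_t)² = (1.8/2)×(4.37 − 2.2)² = 0.9×2.17² = 4.25 mA.
V_DS = V_DD − I_D·R_D = 12 − 4.25×0.47 = 10 V.
Saturation requires V_DS ≥ V_GS − V_t = 2.17 V; 10 ≥ 2.17 ✓.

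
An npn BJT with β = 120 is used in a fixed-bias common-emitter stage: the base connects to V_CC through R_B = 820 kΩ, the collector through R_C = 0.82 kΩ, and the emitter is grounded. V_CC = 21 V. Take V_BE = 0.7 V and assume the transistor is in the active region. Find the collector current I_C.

Base loop: V_CC = I_B·R_B + V_BE, so I_B = (21 − 0.7)/820 kΩ = 0.0248 mA.
In the active region I_C = β·I_B = 120 × 0.0248 = 2.97 mA.
Collector loop: V_CE = V_CC − I_C·R_C = 21 − 2.97×0.82 = 18.6 V.
Since V_CE = 18.6 V > V_CE(sat) ≈ 0.2 V, the transistor is in the active region as assumed.

I_C ≈ 3 mA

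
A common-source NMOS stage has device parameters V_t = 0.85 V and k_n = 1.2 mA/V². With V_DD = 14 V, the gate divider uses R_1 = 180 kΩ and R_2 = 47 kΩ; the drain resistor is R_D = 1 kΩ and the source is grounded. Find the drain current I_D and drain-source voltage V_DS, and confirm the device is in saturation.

I_D ≈ 2.5 mA, V_DS ≈ 11 V

V_G = V_DD·R_2/(R_1+R_2) = 14×47/227 = 2.9 V. With the source grounded, V_GS = V_G = 2.9 V.
Assume saturation: I_D = (k_n/2)(V_GS − V_t)² = (1.2/2)×(2.9 − 0.85)² = 0.6×2.05² = 2.52 mA.
V_DS = V_DD − I_D·R_D = 14 − 2.52×1 = 11.5 V.
Saturation requires V_DS ≥ V_GS − V_t = 2.05 V; 11.5 ≥ 2.05 ✓.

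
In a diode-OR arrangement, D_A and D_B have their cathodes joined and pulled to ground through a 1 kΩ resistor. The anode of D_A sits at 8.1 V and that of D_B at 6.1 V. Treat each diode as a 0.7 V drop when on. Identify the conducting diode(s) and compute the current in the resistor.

Only D_A conducts; I_R ≈ 7.4 mA

Assume both conduct. Then node N would need to be at both 8.1−0.7 = 7.4 V and 6.1−0.7 = 5.4 V, which is impossible.
Assume only D_A conducts: V_N = 8.1 − 0.7 = 7.4 V, so I_R = 7.4/1 = 7.4 mA.
Check D_B: its anode-to-cathode voltage is 6.1 − 7.4 = -1.3 V < 0.7 V, so it is off. The assumption is consistent.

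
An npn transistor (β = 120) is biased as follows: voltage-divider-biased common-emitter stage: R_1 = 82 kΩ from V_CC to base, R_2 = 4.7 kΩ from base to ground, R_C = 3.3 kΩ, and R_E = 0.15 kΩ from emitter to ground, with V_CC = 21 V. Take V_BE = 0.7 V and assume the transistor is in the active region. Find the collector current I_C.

I_C ≈ 2.3 mA

Thevenize the base divider: V_Th = V_CC·R_2/(R_1+R_2) = 21×4.7/86.7 = 1.14 V, R_Th = R_1‖R_2 = 4.45 kΩ.
Base-emitter loop: V_Th = I_B·R_Th + V_BE + (β+1)I_B·R_E, so I_B = (1.14 − 0.7) / (4.45 + 121×0.15) = 0.0194 mA.
I_C = β·I_B = 120×0.0194 = 2.33 mA, and I_E = (β+1)I_B = 2.35 mA.
V_CE = V_CC − I_C·R_C − I_E·R_E = 21 − 2.33×3.3 − 2.35×0.15 = 13 V.
V_CE = 13 V > 0.2 V confirms active-region operation.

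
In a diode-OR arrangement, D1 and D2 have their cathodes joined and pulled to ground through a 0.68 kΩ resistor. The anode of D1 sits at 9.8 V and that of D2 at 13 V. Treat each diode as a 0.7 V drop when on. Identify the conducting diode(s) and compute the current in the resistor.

Assume both conduct. Then node N would need to be at both 9.8−0.7 = 9.1 V and 13−0.7 = 12.3 V, which is impossible.
Assume only D2 conducts: V_N = 13 − 0.7 = 12.3 V, so I_R = 12.3/0.68 = 18.1 mA.
Check D1: its anode-to-cathode voltage is 9.8 − 12.3 = -2.5 V < 0.7 V, so it is off. The assumption is consistent.

Only D2 conducts; I_R ≈ 18 mA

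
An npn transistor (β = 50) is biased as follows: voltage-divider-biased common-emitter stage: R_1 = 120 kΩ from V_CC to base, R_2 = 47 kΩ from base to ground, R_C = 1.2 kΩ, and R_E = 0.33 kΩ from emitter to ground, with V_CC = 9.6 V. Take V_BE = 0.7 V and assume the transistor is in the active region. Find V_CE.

V_CE ≈ 6.6 V

Thevenize the base divider: V_Th = V_CC·R_2/(R_1+R_2) = 9.6×47/167 = 2.7 V, R_Th = R_1‖R_2 = 33.8 kΩ.
Base-emitter loop: V_Th = I_B·R_Th + V_BE + (β+1)I_B·R_E, so I_B = (2.7 − 0.7) / (33.8 + 51×0.33) = 0.0396 mA.
I_C = β·I_B = 50×0.0396 = 1.98 mA, and I_E = (β+1)I_B = 2.02 mA.
V_CE = V_CC − I_C·R_C − I_E·R_E = 9.6 − 1.98×1.2 − 2.02×0.33 = 6.56 V.
V_CE = 6.56 V > 0.2 V confirms active-region operation.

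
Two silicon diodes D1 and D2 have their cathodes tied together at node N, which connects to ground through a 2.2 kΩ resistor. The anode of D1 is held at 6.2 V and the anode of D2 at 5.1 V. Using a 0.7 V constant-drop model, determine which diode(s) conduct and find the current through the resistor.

Only D1 conducts; I_R ≈ 2.5 mA

Assume both conduct. Then node N would need to be at both 6.2−0.7 = 5.5 V and 5.1−0.7 = 4.4 V, which is impossible.
Assume only D1 conducts: V_N = 6.2 − 0.7 = 5.5 V, so I_R = 5.5/2.2 = 2.5 mA.
Check D2: its anode-to-cathode voltage is 5.1 − 5.5 = -0.4 V < 0.7 V, so it is off. The assumption is consistent.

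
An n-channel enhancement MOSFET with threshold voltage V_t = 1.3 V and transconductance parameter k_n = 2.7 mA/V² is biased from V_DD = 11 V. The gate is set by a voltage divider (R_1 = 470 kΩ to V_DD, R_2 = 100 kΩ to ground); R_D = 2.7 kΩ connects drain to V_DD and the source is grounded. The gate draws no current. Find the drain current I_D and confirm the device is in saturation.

V_G = V_DD·R_2/(R_1+R_2) = 11×100/570 = 1.93 V. With the source grounded, V_GS = V_G = 1.93 V.
Assume saturation: I_D = (k_n/2)(V_GS − V_t)² = (2.7/2)×(1.93 − 1.3)² = 1.35×0.63² = 0.536 mA.
V_DS = V_DD − I_D·R_D = 11 − 0.536×2.7 = 9.55 V.
Saturation requires V_DS ≥ V_GS − V_t = 0.63 V; 9.55 ≥ 0.63 ✓.

I_D ≈ 0.54 mA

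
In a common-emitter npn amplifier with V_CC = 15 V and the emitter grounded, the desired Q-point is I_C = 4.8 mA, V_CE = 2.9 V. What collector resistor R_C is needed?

R_C ≈ 2.5 kΩ

Collector loop: V_CC = I_C·R_C + V_CE.
R_C = (V_CC − V_CE)/I_C = (15 − 2.9)/4.8 = 2.52 kΩ.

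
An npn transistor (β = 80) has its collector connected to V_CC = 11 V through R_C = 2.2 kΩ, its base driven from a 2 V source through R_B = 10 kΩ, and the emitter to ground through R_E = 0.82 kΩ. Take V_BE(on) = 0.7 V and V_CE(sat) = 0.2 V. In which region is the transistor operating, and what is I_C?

active; I_C ≈ 1.4 mA

Assume active. Base-emitter loop: I_B = (V_BB − V_BE)/(R_B + (β+1)R_E) = (2 − 0.7)/(10 + 81×0.82) = 0.017 mA.
I_C = β·I_B = 80×0.017 = 1.36 mA.
V_CE = V_CC − I_C·R_C − I_E·R_E = 11 − 1.36×2.2 − 1.38×0.82 = 6.88 V > V_CE(sat), so the active-region assumption holds.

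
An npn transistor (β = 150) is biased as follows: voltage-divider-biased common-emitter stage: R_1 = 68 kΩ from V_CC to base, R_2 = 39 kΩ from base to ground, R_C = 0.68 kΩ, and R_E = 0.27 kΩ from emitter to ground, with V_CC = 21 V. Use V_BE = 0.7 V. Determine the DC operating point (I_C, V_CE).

I_C ≈ 16 mA, V_CE ≈ 5.9 V

Thevenize the base divider: V_Th = V_CC·R_2/(R_1+R_2) = 21×39/107 = 7.65 V, R_Th = R_1‖R_2 = 24.8 kΩ.
Base-emitter loop: V_Th = I_B·R_Th + V_BE + (β+1)I_B·R_E, so I_B = (7.65 − 0.7) / (24.8 + 151×0.27) = 0.106 mA.
I_C = β·I_B = 150×0.106 = 15.9 mA, and I_E = (β+1)I_B = 16 mA.
V_CE = V_CC − I_C·R_C − I_E·R_E = 21 − 15.9×0.68 − 16×0.27 = 5.85 V.
V_CE = 5.85 V > 0.2 V confirms active-region operation.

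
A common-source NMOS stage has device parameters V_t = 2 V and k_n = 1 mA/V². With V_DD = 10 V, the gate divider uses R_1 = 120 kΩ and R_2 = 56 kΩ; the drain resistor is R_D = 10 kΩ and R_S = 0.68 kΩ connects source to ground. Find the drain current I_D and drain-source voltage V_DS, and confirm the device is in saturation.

V_G = V_DD·R_2/(R_1+R_2) = 10×56/176 = 3.18 V.
Assume saturation: I_D = (k_n/2)(V_GS − V_t)² with V_GS = V_G − I_D·R_S = 3.18 − 0.68·I_D.
Substituting gives 0.231·I_D² − 1.8·I_D + 0.698 = 0, with roots I_D = 0.409 or 7.39 mA.
The root I_D = 7.39 mA gives V_GS = -1.85 V ≤ V_t, so take I_D = 0.409 mA.
Then V_GS = 2.9 V and V_DS = V_DD − I_D(R_D+R_S) = 10 − 0.409×10.7 = 5.64 V.
Saturation requires V_DS ≥ V_GS − V_t = 0.904 V; 5.64 ≥ 0.904 ✓.

I_D ≈ 0.41 mA, V_DS ≈ 5.6 V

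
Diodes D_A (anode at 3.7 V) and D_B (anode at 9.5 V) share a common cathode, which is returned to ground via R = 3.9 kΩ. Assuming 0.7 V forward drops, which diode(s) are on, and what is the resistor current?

Only D_B conducts; I_R ≈ 2.3 mA

Assume both conduct. Then node N would need to be at both 3.7−0.7 = 3 V and 9.5−0.7 = 8.8 V, which is impossible.
Assume only D_B conducts: V_N = 9.5 − 0.7 = 8.8 V, so I_R = 8.8/3.9 = 2.26 mA.
Check D_A: its anode-to-cathode voltage is 3.7 − 8.8 = -5.1 V < 0.7 V, so it is off. The assumption is consistent.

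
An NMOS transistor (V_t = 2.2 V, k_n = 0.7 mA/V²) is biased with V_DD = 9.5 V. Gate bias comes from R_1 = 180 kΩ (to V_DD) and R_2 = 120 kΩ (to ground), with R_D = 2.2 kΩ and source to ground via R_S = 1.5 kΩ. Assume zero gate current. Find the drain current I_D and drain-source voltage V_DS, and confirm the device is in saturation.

V_G = V_DD·R_2/(R_1+R_2) = 9.5×120/300 = 3.8 V.
Assume saturation: I_D = (k_n/2)(V_GS − V_t)² with V_GS = V_G − I_D·R_S = 3.8 − 1.5·I_D.
Substituting gives 0.787·I_D² − 2.68·I_D + 0.896 = 0, with roots I_D = 0.376 or 3.03 mA.
The root I_D = 3.03 mA gives V_GS = -0.741 V ≤ V_t, so take I_D = 0.376 mA.
Then V_GS = 3.24 V and V_DS = V_DD − I_D(R_D+R_S) = 9.5 − 0.376×3.7 = 8.11 V.
Saturation requires V_DS ≥ V_GS − V_t = 1.04 V; 8.11 ≥ 1.04 ✓.

I_D ≈ 0.38 mA, V_DS ≈ 8.1 V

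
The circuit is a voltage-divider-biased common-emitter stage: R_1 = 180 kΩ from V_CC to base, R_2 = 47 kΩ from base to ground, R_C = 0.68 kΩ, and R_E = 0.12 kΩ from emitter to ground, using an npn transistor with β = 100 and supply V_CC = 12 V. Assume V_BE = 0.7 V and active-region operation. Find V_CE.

V_CE ≈ 9.1 V

Thevenize the base divider: V_Th = V_CC·R_2/(R_1+R_2) = 12×47/227 = 2.48 V, R_Th = R_1‖R_2 = 37.3 kΩ.
Base-emitter loop: V_Th = I_B·R_Th + V_BE + (β+1)I_B·R_E, so I_B = (2.48 − 0.7) / (37.3 + 101×0.12) = 0.0361 mA.
I_C = β·I_B = 100×0.0361 = 3.61 mA, and I_E = (β+1)I_B = 3.65 mA.
V_CE = V_CC − I_C·R_C − I_E·R_E = 12 − 3.61×0.68 − 3.65×0.12 = 9.1 V.
V_CE = 9.1 V > 0.2 V confirms active-region operation.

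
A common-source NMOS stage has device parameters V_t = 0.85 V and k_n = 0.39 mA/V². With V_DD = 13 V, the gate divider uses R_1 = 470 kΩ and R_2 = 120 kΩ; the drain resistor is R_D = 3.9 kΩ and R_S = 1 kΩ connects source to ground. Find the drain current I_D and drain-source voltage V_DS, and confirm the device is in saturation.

V_G = V_DD·R_2/(R_1+R_2) = 13×120/590 = 2.64 V.
Assume saturation: I_D = (k_n/2)(V_GS − V_t)² with V_GS = V_G − I_D·R_S = 2.64 − 1·I_D.
Substituting gives 0.195·I_D² − 1.7·I_D + 0.628 = 0, with roots I_D = 0.386 or 8.33 mA.
The root I_D = 8.33 mA gives V_GS = -5.69 V ≤ V_t, so take I_D = 0.386 mA.
Then V_GS = 2.26 V and V_DS = V_DD − I_D(R_D+R_S) = 13 − 0.386×4.9 = 11.1 V.
Saturation requires V_DS ≥ V_GS − V_t = 1.41 V; 11.1 ≥ 1.41 ✓.

I_D ≈ 0.39 mA, V_DS ≈ 11 V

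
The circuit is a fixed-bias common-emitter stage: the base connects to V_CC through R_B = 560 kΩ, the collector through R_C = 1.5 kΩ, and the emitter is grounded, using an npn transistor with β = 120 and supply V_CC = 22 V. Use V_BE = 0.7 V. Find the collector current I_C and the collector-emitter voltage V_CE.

I_C ≈ 4.6 mA, V_CE ≈ 15 V

Base loop: V_CC = I_B·R_B + V_BE, so I_B = (22 − 0.7)/560 kΩ = 0.038 mA.
In the active region I_C = β·I_B = 120 × 0.038 = 4.56 mA.
Collector loop: V_CE = V_CC − I_C·R_C = 22 − 4.56×1.5 = 15.2 V.
Since V_CE = 15.2 V > V_CE(sat) ≈ 0.2 V, the transistor is in the active region as assumed.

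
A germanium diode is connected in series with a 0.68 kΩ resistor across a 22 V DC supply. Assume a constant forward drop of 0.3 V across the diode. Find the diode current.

I ≈ 32 mA

KVL around the loop: 22 = V_D + I·R = 0.3 + I × 0.68 kΩ.
So I = (22 − 0.3) / 0.68 kΩ = 21.7 / 0.68 = 31.9 mA.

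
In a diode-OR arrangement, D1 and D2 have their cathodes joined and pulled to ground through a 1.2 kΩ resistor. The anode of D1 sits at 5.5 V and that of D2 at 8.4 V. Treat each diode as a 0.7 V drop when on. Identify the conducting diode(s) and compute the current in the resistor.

Assume both conduct. Then node N would need to be at both 5.5−0.7 = 4.8 V and 8.4−0.7 = 7.7 V, which is impossible.
Assume only D2 conducts: V_N = 8.4 − 0.7 = 7.7 V, so I_R = 7.7/1.2 = 6.42 mA.
Check D1: its anode-to-cathode voltage is 5.5 − 7.7 = -2.2 V < 0.7 V, so it is off. The assumption is consistent.

Only D2 conducts; I_R ≈ 6.4 mA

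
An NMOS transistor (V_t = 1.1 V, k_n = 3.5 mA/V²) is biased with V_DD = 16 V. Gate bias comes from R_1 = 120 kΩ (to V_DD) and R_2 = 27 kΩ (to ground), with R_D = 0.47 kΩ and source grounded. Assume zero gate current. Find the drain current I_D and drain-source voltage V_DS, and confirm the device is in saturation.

V_G = V_DD·R_2/(R_1+R_2) = 16×27/147 = 2.94 V. With the source grounded, V_GS = V_G = 2.94 V.
Assume saturation: I_D = (k_n/2)(V_GS − V_t)² = (3.5/2)×(2.94 − 1.1)² = 1.75×1.84² = 5.92 mA.
V_DS = V_DD − I_D·R_D = 16 − 5.92×0.47 = 13.2 V.
Saturation requires V_DS ≥ V_GS − V_t = 1.84 V; 13.2 ≥ 1.84 ✓.

I_D ≈ 5.9 mA, V_DS ≈ 13 V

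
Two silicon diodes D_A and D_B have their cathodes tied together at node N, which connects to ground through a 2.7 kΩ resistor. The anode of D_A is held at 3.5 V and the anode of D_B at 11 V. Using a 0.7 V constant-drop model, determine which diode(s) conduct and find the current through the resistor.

Assume both conduct. Then node N would need to be at both 3.5−0.7 = 2.8 V and 11−0.7 = 10.3 V, which is impossible.
Assume only D_B conducts: V_N = 11 − 0.7 = 10.3 V, so I_R = 10.3/2.7 = 3.81 mA.
Check D_A: its anode-to-cathode voltage is 3.5 − 10.3 = -6.8 V < 0.7 V, so it is off. The assumption is consistent.

Only D_B conducts; I_R ≈ 3.8 mA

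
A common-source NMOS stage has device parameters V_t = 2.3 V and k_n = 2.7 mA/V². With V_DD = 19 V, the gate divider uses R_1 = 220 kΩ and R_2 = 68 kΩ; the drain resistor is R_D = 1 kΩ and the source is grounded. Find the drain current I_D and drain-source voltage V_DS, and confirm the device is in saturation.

I_D ≈ 6.5 mA, V_DS ≈ 13 V

V_G = V_DD·R_2/(R_1+R_2) = 19×68/288 = 4.49 V. With the source grounded, V_GS = V_G = 4.49 V.
Assume saturation: I_D = (k_n/2)(V_GS − V_t)² = (2.7/2)×(4.49 − 2.3)² = 1.35×2.19² = 6.45 mA.
V_DS = V_DD − I_D·R_D = 19 − 6.45×1 = 12.5 V.
Saturation requires V_DS ≥ V_GS − V_t = 2.19 V; 12.5 ≥ 2.19 ✓.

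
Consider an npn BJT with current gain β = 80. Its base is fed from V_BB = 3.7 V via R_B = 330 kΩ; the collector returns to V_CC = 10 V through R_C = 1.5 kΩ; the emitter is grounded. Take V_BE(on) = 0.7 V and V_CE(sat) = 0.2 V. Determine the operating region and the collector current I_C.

active; I_C ≈ 0.73 mA

Assume active. Base-emitter loop: I_B = (V_BB − V_BE)/R_B = (3.7 − 0.7)/330 = 0.00909 mA.
I_C = β·I_B = 80×0.00909 = 0.727 mA.
V_CE = V_CC − I_C·R_C = 10 − 0.727×1.5 = 8.91 V > V_CE(sat), so the active-region assumption holds.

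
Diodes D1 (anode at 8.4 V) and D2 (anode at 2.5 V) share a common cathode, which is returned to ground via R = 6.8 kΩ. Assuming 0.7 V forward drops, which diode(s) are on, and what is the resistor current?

Only D1 conducts; I_R ≈ 1.1 mA

Assume both conduct. Then node N would need to be at both 8.4−0.7 = 7.7 V and 2.5−0.7 = 1.8 V, which is impossible.
Assume only D1 conducts: V_N = 8.4 − 0.7 = 7.7 V, so I_R = 7.7/6.8 = 1.13 mA.
Check D2: its anode-to-cathode voltage is 2.5 − 7.7 = -5.2 V < 0.7 V, so it is off. The assumption is consistent.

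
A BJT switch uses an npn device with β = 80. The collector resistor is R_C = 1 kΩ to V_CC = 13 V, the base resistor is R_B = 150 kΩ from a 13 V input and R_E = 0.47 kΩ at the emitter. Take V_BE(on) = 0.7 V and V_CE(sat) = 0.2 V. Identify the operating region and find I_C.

active; I_C ≈ 5.2 mA

Assume active. Base-emitter loop: I_B = (V_BB − V_BE)/(R_B + (β+1)R_E) = (13 − 0.7)/(150 + 81×0.47) = 0.0654 mA.
I_C = β·I_B = 80×0.0654 = 5.23 mA.
V_CE = V_CC − I_C·R_C − I_E·R_E = 13 − 5.23×1 − 5.3×0.47 = 5.28 V > V_CE(sat), so the active-region assumption holds.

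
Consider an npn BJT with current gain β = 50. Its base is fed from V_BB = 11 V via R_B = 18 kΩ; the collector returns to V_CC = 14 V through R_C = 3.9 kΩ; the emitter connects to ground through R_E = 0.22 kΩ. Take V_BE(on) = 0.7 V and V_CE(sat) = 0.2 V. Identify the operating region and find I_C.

saturation; I_C ≈ 3.3 mA

Assume active: I_B = (11 − 0.7)/(18 + 51×0.22) = 0.352 mA, I_C = β·I_B = 17.6 mA.
Then V_CE = 14 − 17.6×3.9 − 18×0.22 = -58.7 V < 0.2 V — the active assumption fails.
Re-solve with V_CE = 0.2 V. KCL at the emitter: V_E/R_E = (V_BB−0.7−V_E)/R_B + (V_CC−0.2−V_E)/R_C, giving V_E = 0.846 V.
I_C = (V_CC − 0.2 − V_E)/R_C = (13.8 − 0.846)/3.9 = 3.32 mA.
Check: I_B = (10.3 − 0.846)/18 = 0.525 mA, and β·I_B = 26.3 mA > I_C, confirming saturation.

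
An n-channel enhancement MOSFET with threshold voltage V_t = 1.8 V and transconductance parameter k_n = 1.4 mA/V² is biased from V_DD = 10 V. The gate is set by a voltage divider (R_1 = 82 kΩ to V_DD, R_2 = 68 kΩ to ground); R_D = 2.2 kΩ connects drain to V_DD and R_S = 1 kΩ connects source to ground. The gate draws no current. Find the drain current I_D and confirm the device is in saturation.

V_G = V_DD·R_2/(R_1+R_2) = 10×68/150 = 4.53 V.
Assume saturation: I_D = (k_n/2)(V_GS − V_t)² with V_GS = V_G − I_D·R_S = 4.53 − 1·I_D.
Substituting gives 0.7·I_D² − 4.83·I_D + 5.23 = 0, with roots I_D = 1.35 or 5.55 mA.
The root I_D = 5.55 mA gives V_GS = -1.02 V ≤ V_t, so take I_D = 1.35 mA.
Then V_GS = 3.19 V and V_DS = V_DD − I_D(R_D+R_S) = 10 − 1.35×3.2 = 5.69 V.
Saturation requires V_DS ≥ V_GS − V_t = 1.39 V; 5.69 ≥ 1.39 ✓.

I_D ≈ 1.3 mA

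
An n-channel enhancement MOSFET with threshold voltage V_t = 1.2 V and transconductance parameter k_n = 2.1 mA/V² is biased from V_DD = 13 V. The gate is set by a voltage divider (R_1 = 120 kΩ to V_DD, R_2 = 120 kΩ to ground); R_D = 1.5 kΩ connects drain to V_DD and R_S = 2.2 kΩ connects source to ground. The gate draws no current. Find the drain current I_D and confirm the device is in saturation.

V_G = V_DD·R_2/(R_1+R_2) = 13×120/240 = 6.5 V.
Assume saturation: I_D = (k_n/2)(V_GS − V_t)² with V_GS = V_G − I_D·R_S = 6.5 − 2.2·I_D.
Substituting gives 5.08·I_D² − 25.5·I_D + 29.5 = 0, with roots I_D = 1.81 or 3.2 mA.
The root I_D = 3.2 mA gives V_GS = -0.547 V ≤ V_t, so take I_D = 1.81 mA.
Then V_GS = 2.51 V and V_DS = V_DD − I_D(R_D+R_S) = 13 − 1.81×3.7 = 6.3 V.
Saturation requires V_DS ≥ V_GS − V_t = 1.31 V; 6.3 ≥ 1.31 ✓.

I_D ≈ 1.8 mA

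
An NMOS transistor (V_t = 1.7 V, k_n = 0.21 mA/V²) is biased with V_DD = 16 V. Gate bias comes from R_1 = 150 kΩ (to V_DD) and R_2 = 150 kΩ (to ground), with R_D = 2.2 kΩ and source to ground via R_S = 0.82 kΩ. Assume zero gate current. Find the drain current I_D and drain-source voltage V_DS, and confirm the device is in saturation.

V_G = V_DD·R_2/(R_1+R_2) = 16×150/300 = 8 V.
Assume saturation: I_D = (k_n/2)(V_GS − V_t)² with V_GS = V_G − I_D·R_S = 8 − 0.82·I_D.
Substituting gives 0.0706·I_D² − 2.08·I_D + 4.17 = 0, with roots I_D = 2.16 or 27.4 mA.
The root I_D = 27.4 mA gives V_GS = -14.4 V ≤ V_t, so take I_D = 2.16 mA.
Then V_GS = 6.23 V and V_DS = V_DD − I_D(R_D+R_S) = 16 − 2.16×3.02 = 9.49 V.
Saturation requires V_DS ≥ V_GS − V_t = 4.53 V; 9.49 ≥ 4.53 ✓.

I_D ≈ 2.2 mA, V_DS ≈ 9.5 V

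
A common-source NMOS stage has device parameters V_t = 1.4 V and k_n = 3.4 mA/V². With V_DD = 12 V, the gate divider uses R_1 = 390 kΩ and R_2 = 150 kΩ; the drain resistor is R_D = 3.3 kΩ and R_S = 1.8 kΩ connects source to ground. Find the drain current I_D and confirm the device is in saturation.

V_G = V_DD·R_2/(R_1+R_2) = 12×150/540 = 3.33 V.
Assume saturation: I_D = (k_n/2)(V_GS − V_t)² with V_GS = V_G − I_D·R_S = 3.33 − 1.8·I_D.
Substituting gives 5.51·I_D² − 12.8·I_D + 6.35 = 0, with roots I_D = 0.714 or 1.62 mA.
The root I_D = 1.62 mA gives V_GS = 0.425 V ≤ V_t, so take I_D = 0.714 mA.
Then V_GS = 2.05 V and V_DS = V_DD − I_D(R_D+R_S) = 12 − 0.714×5.1 = 8.36 V.
Saturation requires V_DS ≥ V_GS − V_t = 0.648 V; 8.36 ≥ 0.648 ✓.

I_D ≈ 0.71 mA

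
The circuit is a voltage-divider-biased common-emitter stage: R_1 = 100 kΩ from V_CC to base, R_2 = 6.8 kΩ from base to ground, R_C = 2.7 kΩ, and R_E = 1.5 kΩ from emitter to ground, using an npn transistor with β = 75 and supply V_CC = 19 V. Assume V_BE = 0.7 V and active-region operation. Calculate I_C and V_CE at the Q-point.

I_C ≈ 0.32 mA, V_CE ≈ 18 V

Thevenize the base divider: V_Th = V_CC·R_2/(R_1+R_2) = 19×6.8/107 = 1.21 V, R_Th = R_1‖R_2 = 6.37 kΩ.
Base-emitter loop: V_Th = I_B·R_Th + V_BE + (β+1)I_B·R_E, so I_B = (1.21 − 0.7) / (6.37 + 76×1.5) = 0.00423 mA.
I_C = β·I_B = 75×0.00423 = 0.318 mA, and I_E = (β+1)I_B = 0.322 mA.
V_CE = V_CC − I_C·R_C − I_E·R_E = 19 − 0.318×2.7 − 0.322×1.5 = 17.7 V.
V_CE = 17.7 V > 0.2 V confirms active-region operation.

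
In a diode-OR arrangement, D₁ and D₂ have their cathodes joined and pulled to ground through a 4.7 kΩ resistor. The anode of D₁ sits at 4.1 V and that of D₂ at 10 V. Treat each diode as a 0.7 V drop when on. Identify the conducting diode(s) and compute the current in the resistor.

Assume both conduct. Then node N would need to be at both 4.1−0.7 = 3.4 V and 10−0.7 = 9.3 V, which is impossible.
Assume only D₂ conducts: V_N = 10 − 0.7 = 9.3 V, so I_R = 9.3/4.7 = 1.98 mA.
Check D₁: its anode-to-cathode voltage is 4.1 − 9.3 = -5.2 V < 0.7 V, so it is off. The assumption is consistent.

Only D₂ conducts; I_R ≈ 2 mA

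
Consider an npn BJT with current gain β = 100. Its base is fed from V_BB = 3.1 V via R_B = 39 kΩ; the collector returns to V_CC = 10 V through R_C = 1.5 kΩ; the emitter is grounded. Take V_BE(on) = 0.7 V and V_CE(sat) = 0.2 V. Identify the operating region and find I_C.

active; I_C ≈ 6.2 mA

Assume active. Base-emitter loop: I_B = (V_BB − V_BE)/R_B = (3.1 − 0.7)/39 = 0.0615 mA.
I_C = β·I_B = 100×0.0615 = 6.15 mA.
V_CE = V_CC − I_C·R_C = 10 − 6.15×1.5 = 0.769 V > V_CE(sat), so the active-region assumption holds.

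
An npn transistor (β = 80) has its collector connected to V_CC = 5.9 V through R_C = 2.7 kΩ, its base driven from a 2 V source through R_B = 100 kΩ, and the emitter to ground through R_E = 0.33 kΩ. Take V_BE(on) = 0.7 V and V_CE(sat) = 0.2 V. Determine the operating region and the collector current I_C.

Assume active. Base-emitter loop: I_B = (V_BB − V_BE)/(R_B + (β+1)R_E) = (2 − 0.7)/(100 + 81×0.33) = 0.0103 mA.
I_C = β·I_B = 80×0.0103 = 0.821 mA.
V_CE = V_CC − I_C·R_C − I_E·R_E = 5.9 − 0.821×2.7 − 0.831×0.33 = 3.41 V > V_CE(sat), so the active-region assumption holds.

active; I_C ≈ 0.82 mA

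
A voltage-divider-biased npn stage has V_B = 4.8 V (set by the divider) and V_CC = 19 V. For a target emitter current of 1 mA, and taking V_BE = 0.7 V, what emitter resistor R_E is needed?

V_E = V_B − V_BE = 4.8 − 0.7 = 4.1 V.
R_E = V_E / I_E = 4.1 / 1 = 4.1 kΩ.

R_E ≈ 4.1 kΩ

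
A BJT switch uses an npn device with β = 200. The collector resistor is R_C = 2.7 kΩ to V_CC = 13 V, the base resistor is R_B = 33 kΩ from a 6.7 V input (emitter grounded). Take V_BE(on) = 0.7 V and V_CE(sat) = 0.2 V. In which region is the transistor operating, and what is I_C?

Assume active: I_B = (6.7 − 0.7)/33 = 0.182 mA, giving I_C = β·I_B = 36.4 mA.
But then V_CE = 13 − 36.4×2.7 = -85.2 V < V_CE(sat) = 0.2 V — impossible in the active region.
So the transistor is saturated. With V_CE = 0.2 V, I_C = (V_CC − 0.2)/R_C = 12.8/2.7 = 4.74 mA.
Check: β·I_B = 36.4 mA > I_C = 4.74 mA, confirming saturation.

saturation; I_C ≈ 4.7 mA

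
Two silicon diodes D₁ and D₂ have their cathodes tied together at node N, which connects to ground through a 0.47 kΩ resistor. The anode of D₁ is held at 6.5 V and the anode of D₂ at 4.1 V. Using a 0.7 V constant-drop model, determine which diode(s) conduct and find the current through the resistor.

Only D₁ conducts; I_R ≈ 12 mA

Assume both conduct. Then node N would need to be at both 6.5−0.7 = 5.8 V and 4.1−0.7 = 3.4 V, which is impossible.
Assume only D₁ conducts: V_N = 6.5 − 0.7 = 5.8 V, so I_R = 5.8/0.47 = 12.3 mA.
Check D₂: its anode-to-cathode voltage is 4.1 − 5.8 = -1.7 V < 0.7 V, so it is off. The assumption is consistent.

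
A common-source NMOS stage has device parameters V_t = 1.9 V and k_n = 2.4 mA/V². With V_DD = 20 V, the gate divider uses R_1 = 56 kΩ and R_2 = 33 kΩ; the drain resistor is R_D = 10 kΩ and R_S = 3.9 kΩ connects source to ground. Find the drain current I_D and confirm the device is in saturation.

I_D ≈ 1.2 mA

V_G = V_DD·R_2/(R_1+R_2) = 20×33/89 = 7.42 V.
Assume saturation: I_D = (k_n/2)(V_GS − V_t)² with V_GS = V_G − I_D·R_S = 7.42 − 3.9·I_D.
Substituting gives 18.3·I_D² − 52.6·I_D + 36.5 = 0, with roots I_D = 1.16 or 1.72 mA.
The root I_D = 1.72 mA gives V_GS = 0.702 V ≤ V_t, so take I_D = 1.16 mA.
Then V_GS = 2.88 V and V_DS = V_DD − I_D(R_D+R_S) = 20 − 1.16×13.9 = 3.85 V.
Saturation requires V_DS ≥ V_GS − V_t = 0.984 V; 3.85 ≥ 0.984 ✓.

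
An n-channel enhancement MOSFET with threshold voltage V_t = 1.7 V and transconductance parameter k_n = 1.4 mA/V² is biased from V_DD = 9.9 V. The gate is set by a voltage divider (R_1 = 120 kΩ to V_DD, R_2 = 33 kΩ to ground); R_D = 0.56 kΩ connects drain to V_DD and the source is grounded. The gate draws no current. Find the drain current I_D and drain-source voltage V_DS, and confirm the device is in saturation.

V_G = V_DD·R_2/(R_1+R_2) = 9.9×33/153 = 2.14 V. With the source grounded, V_GS = V_G = 2.14 V.
Assume saturation: I_D = (k_n/2)(V_GS − V_t)² = (1.4/2)×(2.14 − 1.7)² = 0.7×0.435² = 0.133 mA.
V_DS = V_DD − I_D·R_D = 9.9 − 0.133×0.56 = 9.83 V.
Saturation requires V_DS ≥ V_GS − V_t = 0.435 V; 9.83 ≥ 0.435 ✓.

I_D ≈ 0.13 mA, V_DS ≈ 9.8 V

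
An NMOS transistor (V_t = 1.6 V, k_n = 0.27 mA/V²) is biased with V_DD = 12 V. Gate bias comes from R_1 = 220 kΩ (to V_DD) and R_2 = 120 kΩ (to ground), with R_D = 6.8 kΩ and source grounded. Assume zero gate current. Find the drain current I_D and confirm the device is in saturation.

I_D ≈ 0.94 mA

V_G = V_DD·R_2/(R_1+R_2) = 12×120/340 = 4.24 V. With the source grounded, V_GS = V_G = 4.24 V.
Assume saturation: I_D = (k_n/2)(V_GS − V_t)² = (0.27/2)×(4.24 − 1.6)² = 0.135×2.64² = 0.938 mA.
V_DS = V_DD − I_D·R_D = 12 − 0.938×6.8 = 5.62 V.
Saturation requires V_DS ≥ V_GS − V_t = 2.64 V; 5.62 ≥ 2.64 ✓.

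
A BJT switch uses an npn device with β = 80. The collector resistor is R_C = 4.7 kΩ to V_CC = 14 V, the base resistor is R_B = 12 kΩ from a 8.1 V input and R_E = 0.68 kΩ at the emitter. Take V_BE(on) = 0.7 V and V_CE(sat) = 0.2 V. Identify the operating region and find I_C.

Assume active: I_B = (8.1 − 0.7)/(12 + 81×0.68) = 0.11 mA, I_C = β·I_B = 8.83 mA.
Then V_CE = 14 − 8.83×4.7 − 8.94×0.68 = -33.6 V < 0.2 V — the active assumption fails.
Re-solve with V_CE = 0.2 V. KCL at the emitter: V_E/R_E = (V_BB−0.7−V_E)/R_B + (V_CC−0.2−V_E)/R_C, giving V_E = 2.01 V.
I_C = (V_CC − 0.2 − V_E)/R_C = (13.8 − 2.01)/4.7 = 2.51 mA.
Check: I_B = (7.4 − 2.01)/12 = 0.449 mA, and β·I_B = 35.9 mA > I_C, confirming saturation.

saturation; I_C ≈ 2.5 mA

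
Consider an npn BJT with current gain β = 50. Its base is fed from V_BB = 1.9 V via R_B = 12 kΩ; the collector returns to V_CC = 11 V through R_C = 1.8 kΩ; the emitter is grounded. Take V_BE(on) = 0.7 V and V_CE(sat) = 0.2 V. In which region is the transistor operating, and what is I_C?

active; I_C ≈ 5 mA

Assume active. Base-emitter loop: I_B = (V_BB − V_BE)/R_B = (1.9 − 0.7)/12 = 0.1 mA.
I_C = β·I_B = 50×0.1 = 5 mA.
V_CE = V_CC − I_C·R_C = 11 − 5×1.8 = 2 V > V_CE(sat), so the active-region assumption holds.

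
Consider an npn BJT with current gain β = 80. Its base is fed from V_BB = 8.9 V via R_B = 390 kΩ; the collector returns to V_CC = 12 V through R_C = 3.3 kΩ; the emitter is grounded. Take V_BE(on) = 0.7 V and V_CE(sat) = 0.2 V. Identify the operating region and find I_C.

active; I_C ≈ 1.7 mA

Assume active. Base-emitter loop: I_B = (V_BB − V_BE)/R_B = (8.9 − 0.7)/390 = 0.021 mA.
I_C = β·I_B = 80×0.021 = 1.68 mA.
V_CE = V_CC − I_C·R_C = 12 − 1.68×3.3 = 6.45 V > V_CE(sat), so the active-region assumption holds.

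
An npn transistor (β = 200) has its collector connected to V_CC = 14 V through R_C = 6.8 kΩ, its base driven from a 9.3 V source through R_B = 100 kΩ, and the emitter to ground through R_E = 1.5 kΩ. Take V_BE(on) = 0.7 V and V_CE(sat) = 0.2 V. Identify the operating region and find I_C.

saturation; I_C ≈ 1.7 mA

Assume active: I_B = (9.3 − 0.7)/(100 + 201×1.5) = 0.0214 mA, I_C = β·I_B = 4.28 mA.
Then V_CE = 14 − 4.28×6.8 − 4.31×1.5 = -21.6 V < 0.2 V — the active assumption fails.
Re-solve with V_CE = 0.2 V. KCL at the emitter: V_E/R_E = (V_BB−0.7−V_E)/R_B + (V_CC−0.2−V_E)/R_C, giving V_E = 2.57 V.
I_C = (V_CC − 0.2 − V_E)/R_C = (13.8 − 2.57)/6.8 = 1.65 mA.
Check: I_B = (8.6 − 2.57)/100 = 0.0603 mA, and β·I_B = 12.1 mA > I_C, confirming saturation.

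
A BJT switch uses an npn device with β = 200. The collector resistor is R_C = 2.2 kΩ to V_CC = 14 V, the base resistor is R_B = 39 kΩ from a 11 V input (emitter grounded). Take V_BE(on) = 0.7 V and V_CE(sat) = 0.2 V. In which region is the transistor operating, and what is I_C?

saturation; I_C ≈ 6.3 mA

Assume active: I_B = (11 − 0.7)/39 = 0.264 mA, giving I_C = β·I_B = 52.8 mA.
But then V_CE = 14 − 52.8×2.2 = -102 V < V_CE(sat) = 0.2 V — impossible in the active region.
So the transistor is saturated. With V_CE = 0.2 V, I_C = (V_CC − 0.2)/R_C = 13.8/2.2 = 6.27 mA.
Check: β·I_B = 52.8 mA > I_C = 6.27 mA, confirming saturation.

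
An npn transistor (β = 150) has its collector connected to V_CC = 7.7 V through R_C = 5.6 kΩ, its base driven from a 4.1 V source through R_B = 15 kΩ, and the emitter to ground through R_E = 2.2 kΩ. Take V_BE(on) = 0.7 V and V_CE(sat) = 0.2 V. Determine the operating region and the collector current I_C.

Assume active: I_B = (4.1 − 0.7)/(15 + 151×2.2) = 0.00979 mA, I_C = β·I_B = 1.47 mA.
Then V_CE = 7.7 − 1.47×5.6 − 1.48×2.2 = -3.78 V < 0.2 V — the active assumption fails.
Re-solve with V_CE = 0.2 V. KCL at the emitter: V_E/R_E = (V_BB−0.7−V_E)/R_B + (V_CC−0.2−V_E)/R_C, giving V_E = 2.24 V.
I_C = (V_CC − 0.2 − V_E)/R_C = (7.5 − 2.24)/5.6 = 0.94 mA.
Check: I_B = (3.4 − 2.24)/15 = 0.0775 mA, and β·I_B = 11.6 mA > I_C, confirming saturation.

saturation; I_C ≈ 0.94 mA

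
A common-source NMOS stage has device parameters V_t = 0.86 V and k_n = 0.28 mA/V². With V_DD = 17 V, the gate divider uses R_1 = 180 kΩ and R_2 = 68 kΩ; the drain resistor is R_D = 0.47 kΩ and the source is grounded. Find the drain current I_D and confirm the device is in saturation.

I_D ≈ 2 mA

V_G = V_DD·R_2/(R_1+R_2) = 17×68/248 = 4.66 V. With the source grounded, V_GS = V_G = 4.66 V.
Assume saturation: I_D = (k_n/2)(V_GS − V_t)² = (0.28/2)×(4.66 − 0.86)² = 0.14×3.8² = 2.02 mA.
V_DS = V_DD − I_D·R_D = 17 − 2.02×0.47 = 16 V.
Saturation requires V_DS ≥ V_GS − V_t = 3.8 V; 16 ≥ 3.8 ✓.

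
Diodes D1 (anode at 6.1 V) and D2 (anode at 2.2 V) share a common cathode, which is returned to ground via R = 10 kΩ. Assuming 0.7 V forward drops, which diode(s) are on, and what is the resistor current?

Assume both conduct. Then node N would need to be at both 6.1−0.7 = 5.4 V and 2.2−0.7 = 1.5 V, which is impossible.
Assume only D1 conducts: V_N = 6.1 − 0.7 = 5.4 V, so I_R = 5.4/10 = 0.54 mA.
Check D2: its anode-to-cathode voltage is 2.2 − 5.4 = -3.2 V < 0.7 V, so it is off. The assumption is consistent.

Only D1 conducts; I_R ≈ 0.54 mA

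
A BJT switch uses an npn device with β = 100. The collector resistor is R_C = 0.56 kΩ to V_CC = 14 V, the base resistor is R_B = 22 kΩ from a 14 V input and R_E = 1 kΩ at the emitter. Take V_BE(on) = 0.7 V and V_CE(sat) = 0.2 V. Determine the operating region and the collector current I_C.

saturation; I_C ≈ 8.7 mA

Assume active: I_B = (14 − 0.7)/(22 + 101×1) = 0.108 mA, I_C = β·I_B = 10.8 mA.
Then V_CE = 14 − 10.8×0.56 − 10.9×1 = -2.98 V < 0.2 V — the active assumption fails.
Re-solve with V_CE = 0.2 V. KCL at the emitter: V_E/R_E = (V_BB−0.7−V_E)/R_B + (V_CC−0.2−V_E)/R_C, giving V_E = 8.92 V.
I_C = (V_CC − 0.2 − V_E)/R_C = (13.8 − 8.92)/0.56 = 8.72 mA.
Check: I_B = (13.3 − 8.92)/22 = 0.199 mA, and β·I_B = 19.9 mA > I_C, confirming saturation.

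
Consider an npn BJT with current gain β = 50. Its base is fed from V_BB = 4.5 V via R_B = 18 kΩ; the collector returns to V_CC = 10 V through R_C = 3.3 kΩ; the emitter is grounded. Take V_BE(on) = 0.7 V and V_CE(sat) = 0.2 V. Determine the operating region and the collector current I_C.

Assume active: I_B = (4.5 − 0.7)/18 = 0.211 mA, giving I_C = β·I_B = 10.6 mA.
But then V_CE = 10 − 10.6×3.3 = -24.8 V < V_CE(sat) = 0.2 V — impossible in the active region.
So the transistor is saturated. With V_CE = 0.2 V, I_C = (V_CC − 0.2)/R_C = 9.8/3.3 = 2.97 mA.
Check: β·I_B = 10.6 mA > I_C = 2.97 mA, confirming saturation.

saturation; I_C ≈ 3 mA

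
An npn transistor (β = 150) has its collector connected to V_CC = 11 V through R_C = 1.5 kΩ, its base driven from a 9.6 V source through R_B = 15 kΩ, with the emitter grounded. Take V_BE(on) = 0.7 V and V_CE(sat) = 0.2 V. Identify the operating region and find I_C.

saturation; I_C ≈ 7.2 mA

Assume active: I_B = (9.6 − 0.7)/15 = 0.593 mA, giving I_C = β·I_B = 89 mA.
But then V_CE = 11 − 89×1.5 = -122 V < V_CE(sat) = 0.2 V — impossible in the active region.
So the transistor is saturated. With V_CE = 0.2 V, I_C = (V_CC − 0.2)/R_C = 10.8/1.5 = 7.2 mA.
Check: β·I_B = 89 mA > I_C = 7.2 mA, confirming saturation.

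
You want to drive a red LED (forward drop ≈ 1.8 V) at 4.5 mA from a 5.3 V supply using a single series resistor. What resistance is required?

The resistor drops V_S − V_D = 5.3 − 1.8 = 3.5 V at 4.5 mA.
R = 3.5 V / 4.5 mA = 0.778 kΩ.

R ≈ 0.78 kΩ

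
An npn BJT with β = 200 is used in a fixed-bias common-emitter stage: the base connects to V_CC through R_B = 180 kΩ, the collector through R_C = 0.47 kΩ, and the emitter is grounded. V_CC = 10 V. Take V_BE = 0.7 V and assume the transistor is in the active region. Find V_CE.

V_CE ≈ 5.1 V

Base loop: V_CC = I_B·R_B + V_BE, so I_B = (10 − 0.7)/180 kΩ = 0.0517 mA.
In the active region I_C = β·I_B = 200 × 0.0517 = 10.3 mA.
Collector loop: V_CE = V_CC − I_C·R_C = 10 − 10.3×0.47 = 5.14 V.
Since V_CE = 5.14 V > V_CE(sat) ≈ 0.2 V, the transistor is in the active region as assumed.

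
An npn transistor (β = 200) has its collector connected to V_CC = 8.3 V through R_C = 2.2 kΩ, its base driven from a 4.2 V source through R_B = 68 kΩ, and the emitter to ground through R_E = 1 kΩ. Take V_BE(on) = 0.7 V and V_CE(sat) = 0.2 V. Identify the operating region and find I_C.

saturation; I_C ≈ 2.5 mA

Assume active: I_B = (4.2 − 0.7)/(68 + 201×1) = 0.013 mA, I_C = β·I_B = 2.6 mA.
Then V_CE = 8.3 − 2.6×2.2 − 2.62×1 = -0.0401 V < 0.2 V — the active assumption fails.
Re-solve with V_CE = 0.2 V. KCL at the emitter: V_E/R_E = (V_BB−0.7−V_E)/R_B + (V_CC−0.2−V_E)/R_C, giving V_E = 2.54 V.
I_C = (V_CC − 0.2 − V_E)/R_C = (8.1 − 2.54)/2.2 = 2.53 mA.
Check: I_B = (3.5 − 2.54)/68 = 0.0141 mA, and β·I_B = 2.82 mA > I_C, confirming saturation.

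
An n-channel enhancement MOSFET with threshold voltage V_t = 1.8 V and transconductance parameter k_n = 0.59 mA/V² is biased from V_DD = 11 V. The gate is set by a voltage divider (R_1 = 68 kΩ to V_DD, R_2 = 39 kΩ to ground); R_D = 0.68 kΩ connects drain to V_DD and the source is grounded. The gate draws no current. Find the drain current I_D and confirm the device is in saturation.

I_D ≈ 1.4 mA

V_G = V_DD·R_2/(R_1+R_2) = 11×39/107 = 4.01 V. With the source grounded, V_GS = V_G = 4.01 V.
Assume saturation: I_D = (k_n/2)(V_GS − V_t)² = (0.59/2)×(4.01 − 1.8)² = 0.295×2.21² = 1.44 mA.
V_DS = V_DD − I_D·R_D = 11 − 1.44×0.68 = 10 V.
Saturation requires V_DS ≥ V_GS − V_t = 2.21 V; 10 ≥ 2.21 ✓.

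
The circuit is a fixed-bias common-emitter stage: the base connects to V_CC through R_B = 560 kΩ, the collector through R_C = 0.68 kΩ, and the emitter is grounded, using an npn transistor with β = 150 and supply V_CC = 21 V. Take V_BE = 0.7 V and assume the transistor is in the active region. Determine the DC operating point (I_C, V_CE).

Base loop: V_CC = I_B·R_B + V_BE, so I_B = (21 − 0.7)/560 kΩ = 0.0363 mA.
In the active region I_C = β·I_B = 150 × 0.0363 = 5.44 mA.
Collector loop: V_CE = V_CC − I_C·R_C = 21 − 5.44×0.68 = 17.3 V.
Since V_CE = 17.3 V > V_CE(sat) ≈ 0.2 V, the transistor is in the active region as assumed.

I_C ≈ 5.4 mA, V_CE ≈ 17 V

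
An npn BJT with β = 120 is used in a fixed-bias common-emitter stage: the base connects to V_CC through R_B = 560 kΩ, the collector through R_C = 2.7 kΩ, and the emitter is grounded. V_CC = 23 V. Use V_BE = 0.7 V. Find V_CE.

V_CE ≈ 10 V

Base loop: V_CC = I_B·R_B + V_BE, so I_B = (23 − 0.7)/560 kΩ = 0.0398 mA.
In the active region I_C = β·I_B = 120 × 0.0398 = 4.78 mA.
Collector loop: V_CE = V_CC − I_C·R_C = 23 − 4.78×2.7 = 10.1 V.
Since V_CE = 10.1 V > V_CE(sat) ≈ 0.2 V, the transistor is in the active region as assumed.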